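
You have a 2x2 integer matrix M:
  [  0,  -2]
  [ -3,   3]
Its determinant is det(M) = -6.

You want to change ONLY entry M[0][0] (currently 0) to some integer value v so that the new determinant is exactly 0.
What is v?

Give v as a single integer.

det is linear in entry M[0][0]: det = old_det + (v - 0) * C_00
Cofactor C_00 = 3
Want det = 0: -6 + (v - 0) * 3 = 0
  (v - 0) = 6 / 3 = 2
  v = 0 + (2) = 2

Answer: 2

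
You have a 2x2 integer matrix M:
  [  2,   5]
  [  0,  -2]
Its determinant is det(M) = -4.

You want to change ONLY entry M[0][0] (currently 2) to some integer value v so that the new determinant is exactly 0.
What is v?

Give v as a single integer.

Answer: 0

Derivation:
det is linear in entry M[0][0]: det = old_det + (v - 2) * C_00
Cofactor C_00 = -2
Want det = 0: -4 + (v - 2) * -2 = 0
  (v - 2) = 4 / -2 = -2
  v = 2 + (-2) = 0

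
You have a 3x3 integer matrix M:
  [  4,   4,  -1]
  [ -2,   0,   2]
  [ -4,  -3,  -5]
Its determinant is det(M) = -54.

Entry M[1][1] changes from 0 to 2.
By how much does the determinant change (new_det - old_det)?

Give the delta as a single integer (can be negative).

Answer: -48

Derivation:
Cofactor C_11 = -24
Entry delta = 2 - 0 = 2
Det delta = entry_delta * cofactor = 2 * -24 = -48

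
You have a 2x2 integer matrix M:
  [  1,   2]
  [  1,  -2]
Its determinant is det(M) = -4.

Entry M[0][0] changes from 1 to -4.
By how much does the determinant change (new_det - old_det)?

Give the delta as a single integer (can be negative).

Cofactor C_00 = -2
Entry delta = -4 - 1 = -5
Det delta = entry_delta * cofactor = -5 * -2 = 10

Answer: 10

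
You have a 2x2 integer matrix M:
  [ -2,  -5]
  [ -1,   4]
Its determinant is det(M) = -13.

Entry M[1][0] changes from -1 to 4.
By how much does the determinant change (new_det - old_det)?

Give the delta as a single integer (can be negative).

Answer: 25

Derivation:
Cofactor C_10 = 5
Entry delta = 4 - -1 = 5
Det delta = entry_delta * cofactor = 5 * 5 = 25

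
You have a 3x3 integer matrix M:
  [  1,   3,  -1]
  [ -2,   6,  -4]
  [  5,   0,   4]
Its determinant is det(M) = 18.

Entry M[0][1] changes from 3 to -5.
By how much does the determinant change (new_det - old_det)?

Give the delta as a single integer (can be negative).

Cofactor C_01 = -12
Entry delta = -5 - 3 = -8
Det delta = entry_delta * cofactor = -8 * -12 = 96

Answer: 96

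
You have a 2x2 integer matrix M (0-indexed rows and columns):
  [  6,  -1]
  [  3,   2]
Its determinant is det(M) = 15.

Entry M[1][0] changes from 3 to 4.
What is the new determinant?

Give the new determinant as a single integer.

det is linear in row 1: changing M[1][0] by delta changes det by delta * cofactor(1,0).
Cofactor C_10 = (-1)^(1+0) * minor(1,0) = 1
Entry delta = 4 - 3 = 1
Det delta = 1 * 1 = 1
New det = 15 + 1 = 16

Answer: 16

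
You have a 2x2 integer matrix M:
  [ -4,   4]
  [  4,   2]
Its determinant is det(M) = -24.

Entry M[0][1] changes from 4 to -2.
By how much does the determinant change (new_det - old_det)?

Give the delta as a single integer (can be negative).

Answer: 24

Derivation:
Cofactor C_01 = -4
Entry delta = -2 - 4 = -6
Det delta = entry_delta * cofactor = -6 * -4 = 24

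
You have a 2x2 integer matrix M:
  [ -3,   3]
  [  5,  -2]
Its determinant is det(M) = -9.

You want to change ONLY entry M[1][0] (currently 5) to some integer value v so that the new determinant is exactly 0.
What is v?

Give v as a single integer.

det is linear in entry M[1][0]: det = old_det + (v - 5) * C_10
Cofactor C_10 = -3
Want det = 0: -9 + (v - 5) * -3 = 0
  (v - 5) = 9 / -3 = -3
  v = 5 + (-3) = 2

Answer: 2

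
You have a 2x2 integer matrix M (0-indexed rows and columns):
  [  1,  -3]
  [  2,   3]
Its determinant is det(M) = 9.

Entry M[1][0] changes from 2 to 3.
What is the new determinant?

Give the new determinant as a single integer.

Answer: 12

Derivation:
det is linear in row 1: changing M[1][0] by delta changes det by delta * cofactor(1,0).
Cofactor C_10 = (-1)^(1+0) * minor(1,0) = 3
Entry delta = 3 - 2 = 1
Det delta = 1 * 3 = 3
New det = 9 + 3 = 12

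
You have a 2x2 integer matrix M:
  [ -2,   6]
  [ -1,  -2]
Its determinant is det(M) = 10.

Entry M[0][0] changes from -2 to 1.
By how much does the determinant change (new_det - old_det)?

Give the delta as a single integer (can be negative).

Answer: -6

Derivation:
Cofactor C_00 = -2
Entry delta = 1 - -2 = 3
Det delta = entry_delta * cofactor = 3 * -2 = -6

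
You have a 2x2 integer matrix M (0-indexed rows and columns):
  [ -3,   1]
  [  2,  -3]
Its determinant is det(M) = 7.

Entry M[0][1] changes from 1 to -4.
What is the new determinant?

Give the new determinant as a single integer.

det is linear in row 0: changing M[0][1] by delta changes det by delta * cofactor(0,1).
Cofactor C_01 = (-1)^(0+1) * minor(0,1) = -2
Entry delta = -4 - 1 = -5
Det delta = -5 * -2 = 10
New det = 7 + 10 = 17

Answer: 17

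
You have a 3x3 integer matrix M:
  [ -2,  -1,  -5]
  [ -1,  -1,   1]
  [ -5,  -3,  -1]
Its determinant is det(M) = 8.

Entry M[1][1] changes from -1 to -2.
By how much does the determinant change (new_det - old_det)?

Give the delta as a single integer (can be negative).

Cofactor C_11 = -23
Entry delta = -2 - -1 = -1
Det delta = entry_delta * cofactor = -1 * -23 = 23

Answer: 23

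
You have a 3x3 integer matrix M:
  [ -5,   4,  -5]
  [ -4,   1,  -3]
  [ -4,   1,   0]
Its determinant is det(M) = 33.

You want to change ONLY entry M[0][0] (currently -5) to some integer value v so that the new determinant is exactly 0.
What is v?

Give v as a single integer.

Answer: -16

Derivation:
det is linear in entry M[0][0]: det = old_det + (v - -5) * C_00
Cofactor C_00 = 3
Want det = 0: 33 + (v - -5) * 3 = 0
  (v - -5) = -33 / 3 = -11
  v = -5 + (-11) = -16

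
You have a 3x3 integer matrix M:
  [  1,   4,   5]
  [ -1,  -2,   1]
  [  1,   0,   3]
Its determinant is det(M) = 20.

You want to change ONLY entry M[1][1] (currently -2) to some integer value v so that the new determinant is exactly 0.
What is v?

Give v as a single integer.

det is linear in entry M[1][1]: det = old_det + (v - -2) * C_11
Cofactor C_11 = -2
Want det = 0: 20 + (v - -2) * -2 = 0
  (v - -2) = -20 / -2 = 10
  v = -2 + (10) = 8

Answer: 8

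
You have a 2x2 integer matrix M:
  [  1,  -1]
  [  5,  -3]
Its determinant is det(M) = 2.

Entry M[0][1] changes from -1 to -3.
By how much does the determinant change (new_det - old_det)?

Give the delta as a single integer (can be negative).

Answer: 10

Derivation:
Cofactor C_01 = -5
Entry delta = -3 - -1 = -2
Det delta = entry_delta * cofactor = -2 * -5 = 10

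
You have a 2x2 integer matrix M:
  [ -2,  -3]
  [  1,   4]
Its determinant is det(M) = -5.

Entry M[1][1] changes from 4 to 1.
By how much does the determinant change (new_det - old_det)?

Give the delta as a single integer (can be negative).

Cofactor C_11 = -2
Entry delta = 1 - 4 = -3
Det delta = entry_delta * cofactor = -3 * -2 = 6

Answer: 6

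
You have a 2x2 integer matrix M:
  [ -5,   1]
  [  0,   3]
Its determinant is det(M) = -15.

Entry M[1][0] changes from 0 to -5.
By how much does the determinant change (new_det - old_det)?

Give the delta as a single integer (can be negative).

Answer: 5

Derivation:
Cofactor C_10 = -1
Entry delta = -5 - 0 = -5
Det delta = entry_delta * cofactor = -5 * -1 = 5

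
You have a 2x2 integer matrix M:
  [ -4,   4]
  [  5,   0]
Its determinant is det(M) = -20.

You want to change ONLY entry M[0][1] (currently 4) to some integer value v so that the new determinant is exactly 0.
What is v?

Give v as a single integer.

det is linear in entry M[0][1]: det = old_det + (v - 4) * C_01
Cofactor C_01 = -5
Want det = 0: -20 + (v - 4) * -5 = 0
  (v - 4) = 20 / -5 = -4
  v = 4 + (-4) = 0

Answer: 0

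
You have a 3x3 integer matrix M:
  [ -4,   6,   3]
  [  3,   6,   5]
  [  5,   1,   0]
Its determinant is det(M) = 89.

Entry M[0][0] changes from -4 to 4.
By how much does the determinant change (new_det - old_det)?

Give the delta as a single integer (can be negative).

Answer: -40

Derivation:
Cofactor C_00 = -5
Entry delta = 4 - -4 = 8
Det delta = entry_delta * cofactor = 8 * -5 = -40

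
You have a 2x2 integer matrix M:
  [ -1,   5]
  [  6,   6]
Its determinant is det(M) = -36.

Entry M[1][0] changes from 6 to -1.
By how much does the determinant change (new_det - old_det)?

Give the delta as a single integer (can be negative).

Cofactor C_10 = -5
Entry delta = -1 - 6 = -7
Det delta = entry_delta * cofactor = -7 * -5 = 35

Answer: 35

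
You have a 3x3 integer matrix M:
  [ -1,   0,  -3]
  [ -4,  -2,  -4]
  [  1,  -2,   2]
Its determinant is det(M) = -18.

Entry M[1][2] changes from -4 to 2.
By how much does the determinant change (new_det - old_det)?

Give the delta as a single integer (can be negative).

Cofactor C_12 = -2
Entry delta = 2 - -4 = 6
Det delta = entry_delta * cofactor = 6 * -2 = -12

Answer: -12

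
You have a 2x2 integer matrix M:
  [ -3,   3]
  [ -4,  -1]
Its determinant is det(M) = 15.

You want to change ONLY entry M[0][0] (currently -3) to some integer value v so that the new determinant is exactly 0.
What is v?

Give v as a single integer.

Answer: 12

Derivation:
det is linear in entry M[0][0]: det = old_det + (v - -3) * C_00
Cofactor C_00 = -1
Want det = 0: 15 + (v - -3) * -1 = 0
  (v - -3) = -15 / -1 = 15
  v = -3 + (15) = 12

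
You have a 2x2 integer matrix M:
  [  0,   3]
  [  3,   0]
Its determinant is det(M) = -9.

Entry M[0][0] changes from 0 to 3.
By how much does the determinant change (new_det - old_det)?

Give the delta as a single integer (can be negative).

Answer: 0

Derivation:
Cofactor C_00 = 0
Entry delta = 3 - 0 = 3
Det delta = entry_delta * cofactor = 3 * 0 = 0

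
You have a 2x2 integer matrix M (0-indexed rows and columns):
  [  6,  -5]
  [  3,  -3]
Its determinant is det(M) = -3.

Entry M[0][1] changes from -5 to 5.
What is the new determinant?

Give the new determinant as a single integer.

Answer: -33

Derivation:
det is linear in row 0: changing M[0][1] by delta changes det by delta * cofactor(0,1).
Cofactor C_01 = (-1)^(0+1) * minor(0,1) = -3
Entry delta = 5 - -5 = 10
Det delta = 10 * -3 = -30
New det = -3 + -30 = -33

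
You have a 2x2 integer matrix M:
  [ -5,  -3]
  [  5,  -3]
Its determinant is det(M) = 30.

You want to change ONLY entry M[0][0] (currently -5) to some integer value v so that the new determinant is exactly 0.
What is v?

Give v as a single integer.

Answer: 5

Derivation:
det is linear in entry M[0][0]: det = old_det + (v - -5) * C_00
Cofactor C_00 = -3
Want det = 0: 30 + (v - -5) * -3 = 0
  (v - -5) = -30 / -3 = 10
  v = -5 + (10) = 5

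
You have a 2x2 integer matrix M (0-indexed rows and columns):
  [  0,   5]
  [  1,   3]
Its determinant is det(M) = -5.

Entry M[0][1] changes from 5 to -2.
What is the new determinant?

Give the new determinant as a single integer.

Answer: 2

Derivation:
det is linear in row 0: changing M[0][1] by delta changes det by delta * cofactor(0,1).
Cofactor C_01 = (-1)^(0+1) * minor(0,1) = -1
Entry delta = -2 - 5 = -7
Det delta = -7 * -1 = 7
New det = -5 + 7 = 2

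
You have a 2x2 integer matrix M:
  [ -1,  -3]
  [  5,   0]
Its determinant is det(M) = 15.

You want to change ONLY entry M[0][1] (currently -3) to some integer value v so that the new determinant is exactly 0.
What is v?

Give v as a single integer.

det is linear in entry M[0][1]: det = old_det + (v - -3) * C_01
Cofactor C_01 = -5
Want det = 0: 15 + (v - -3) * -5 = 0
  (v - -3) = -15 / -5 = 3
  v = -3 + (3) = 0

Answer: 0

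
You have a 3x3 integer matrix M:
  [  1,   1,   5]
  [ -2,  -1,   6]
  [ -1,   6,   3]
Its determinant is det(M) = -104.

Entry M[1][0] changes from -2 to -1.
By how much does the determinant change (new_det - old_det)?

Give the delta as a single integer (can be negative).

Cofactor C_10 = 27
Entry delta = -1 - -2 = 1
Det delta = entry_delta * cofactor = 1 * 27 = 27

Answer: 27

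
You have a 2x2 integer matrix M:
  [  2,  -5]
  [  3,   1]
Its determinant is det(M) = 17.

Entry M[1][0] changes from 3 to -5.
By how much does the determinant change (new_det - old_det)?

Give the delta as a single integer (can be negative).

Answer: -40

Derivation:
Cofactor C_10 = 5
Entry delta = -5 - 3 = -8
Det delta = entry_delta * cofactor = -8 * 5 = -40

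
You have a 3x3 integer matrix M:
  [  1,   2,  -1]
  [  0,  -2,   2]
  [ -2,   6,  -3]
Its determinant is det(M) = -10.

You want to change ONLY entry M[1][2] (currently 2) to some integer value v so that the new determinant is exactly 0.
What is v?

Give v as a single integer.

Answer: 1

Derivation:
det is linear in entry M[1][2]: det = old_det + (v - 2) * C_12
Cofactor C_12 = -10
Want det = 0: -10 + (v - 2) * -10 = 0
  (v - 2) = 10 / -10 = -1
  v = 2 + (-1) = 1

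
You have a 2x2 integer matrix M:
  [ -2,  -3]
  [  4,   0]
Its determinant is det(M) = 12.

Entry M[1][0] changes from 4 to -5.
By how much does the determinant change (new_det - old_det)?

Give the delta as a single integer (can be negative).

Answer: -27

Derivation:
Cofactor C_10 = 3
Entry delta = -5 - 4 = -9
Det delta = entry_delta * cofactor = -9 * 3 = -27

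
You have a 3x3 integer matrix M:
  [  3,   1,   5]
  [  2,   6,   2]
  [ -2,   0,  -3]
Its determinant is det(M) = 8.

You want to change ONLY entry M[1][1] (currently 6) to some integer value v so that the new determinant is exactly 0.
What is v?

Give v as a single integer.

det is linear in entry M[1][1]: det = old_det + (v - 6) * C_11
Cofactor C_11 = 1
Want det = 0: 8 + (v - 6) * 1 = 0
  (v - 6) = -8 / 1 = -8
  v = 6 + (-8) = -2

Answer: -2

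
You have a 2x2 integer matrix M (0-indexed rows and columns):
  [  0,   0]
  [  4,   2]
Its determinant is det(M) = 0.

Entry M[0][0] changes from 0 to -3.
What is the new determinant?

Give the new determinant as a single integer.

Answer: -6

Derivation:
det is linear in row 0: changing M[0][0] by delta changes det by delta * cofactor(0,0).
Cofactor C_00 = (-1)^(0+0) * minor(0,0) = 2
Entry delta = -3 - 0 = -3
Det delta = -3 * 2 = -6
New det = 0 + -6 = -6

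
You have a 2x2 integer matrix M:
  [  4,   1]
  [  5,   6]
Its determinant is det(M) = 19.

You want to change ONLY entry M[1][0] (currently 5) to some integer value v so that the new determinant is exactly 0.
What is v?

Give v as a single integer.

det is linear in entry M[1][0]: det = old_det + (v - 5) * C_10
Cofactor C_10 = -1
Want det = 0: 19 + (v - 5) * -1 = 0
  (v - 5) = -19 / -1 = 19
  v = 5 + (19) = 24

Answer: 24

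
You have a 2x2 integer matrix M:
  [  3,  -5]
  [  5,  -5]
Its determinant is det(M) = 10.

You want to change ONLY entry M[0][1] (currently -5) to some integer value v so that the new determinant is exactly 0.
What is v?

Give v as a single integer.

Answer: -3

Derivation:
det is linear in entry M[0][1]: det = old_det + (v - -5) * C_01
Cofactor C_01 = -5
Want det = 0: 10 + (v - -5) * -5 = 0
  (v - -5) = -10 / -5 = 2
  v = -5 + (2) = -3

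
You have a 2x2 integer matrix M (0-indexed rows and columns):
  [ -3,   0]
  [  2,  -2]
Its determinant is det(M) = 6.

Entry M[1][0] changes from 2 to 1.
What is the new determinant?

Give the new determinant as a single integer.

Answer: 6

Derivation:
det is linear in row 1: changing M[1][0] by delta changes det by delta * cofactor(1,0).
Cofactor C_10 = (-1)^(1+0) * minor(1,0) = 0
Entry delta = 1 - 2 = -1
Det delta = -1 * 0 = 0
New det = 6 + 0 = 6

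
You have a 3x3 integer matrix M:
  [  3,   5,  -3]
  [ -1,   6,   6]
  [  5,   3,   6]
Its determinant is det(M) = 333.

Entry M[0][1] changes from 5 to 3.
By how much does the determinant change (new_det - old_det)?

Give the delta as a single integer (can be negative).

Answer: -72

Derivation:
Cofactor C_01 = 36
Entry delta = 3 - 5 = -2
Det delta = entry_delta * cofactor = -2 * 36 = -72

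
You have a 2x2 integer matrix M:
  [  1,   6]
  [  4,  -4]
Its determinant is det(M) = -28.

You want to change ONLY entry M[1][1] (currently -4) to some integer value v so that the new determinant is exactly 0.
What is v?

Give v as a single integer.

Answer: 24

Derivation:
det is linear in entry M[1][1]: det = old_det + (v - -4) * C_11
Cofactor C_11 = 1
Want det = 0: -28 + (v - -4) * 1 = 0
  (v - -4) = 28 / 1 = 28
  v = -4 + (28) = 24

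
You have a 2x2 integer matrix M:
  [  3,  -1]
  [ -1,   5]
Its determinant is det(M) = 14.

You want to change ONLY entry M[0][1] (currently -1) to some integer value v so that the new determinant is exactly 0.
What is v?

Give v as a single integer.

det is linear in entry M[0][1]: det = old_det + (v - -1) * C_01
Cofactor C_01 = 1
Want det = 0: 14 + (v - -1) * 1 = 0
  (v - -1) = -14 / 1 = -14
  v = -1 + (-14) = -15

Answer: -15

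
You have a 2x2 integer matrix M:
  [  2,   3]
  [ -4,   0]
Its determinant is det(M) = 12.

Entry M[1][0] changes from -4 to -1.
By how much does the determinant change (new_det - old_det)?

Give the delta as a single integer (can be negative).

Cofactor C_10 = -3
Entry delta = -1 - -4 = 3
Det delta = entry_delta * cofactor = 3 * -3 = -9

Answer: -9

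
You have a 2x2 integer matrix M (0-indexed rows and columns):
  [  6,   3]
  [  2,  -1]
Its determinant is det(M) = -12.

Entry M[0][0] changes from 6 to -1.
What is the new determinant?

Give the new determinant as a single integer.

Answer: -5

Derivation:
det is linear in row 0: changing M[0][0] by delta changes det by delta * cofactor(0,0).
Cofactor C_00 = (-1)^(0+0) * minor(0,0) = -1
Entry delta = -1 - 6 = -7
Det delta = -7 * -1 = 7
New det = -12 + 7 = -5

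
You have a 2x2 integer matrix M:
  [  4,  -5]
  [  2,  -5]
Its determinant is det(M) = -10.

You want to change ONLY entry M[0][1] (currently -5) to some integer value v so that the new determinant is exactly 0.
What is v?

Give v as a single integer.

det is linear in entry M[0][1]: det = old_det + (v - -5) * C_01
Cofactor C_01 = -2
Want det = 0: -10 + (v - -5) * -2 = 0
  (v - -5) = 10 / -2 = -5
  v = -5 + (-5) = -10

Answer: -10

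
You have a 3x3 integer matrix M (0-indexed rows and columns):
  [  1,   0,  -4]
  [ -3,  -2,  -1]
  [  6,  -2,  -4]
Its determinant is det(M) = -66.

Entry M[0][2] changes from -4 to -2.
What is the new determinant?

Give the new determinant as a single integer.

Answer: -30

Derivation:
det is linear in row 0: changing M[0][2] by delta changes det by delta * cofactor(0,2).
Cofactor C_02 = (-1)^(0+2) * minor(0,2) = 18
Entry delta = -2 - -4 = 2
Det delta = 2 * 18 = 36
New det = -66 + 36 = -30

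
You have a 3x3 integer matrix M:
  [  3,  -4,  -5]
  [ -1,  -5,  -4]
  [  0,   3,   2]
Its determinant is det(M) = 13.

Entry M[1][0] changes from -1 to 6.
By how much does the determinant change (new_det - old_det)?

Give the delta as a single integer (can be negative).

Answer: -49

Derivation:
Cofactor C_10 = -7
Entry delta = 6 - -1 = 7
Det delta = entry_delta * cofactor = 7 * -7 = -49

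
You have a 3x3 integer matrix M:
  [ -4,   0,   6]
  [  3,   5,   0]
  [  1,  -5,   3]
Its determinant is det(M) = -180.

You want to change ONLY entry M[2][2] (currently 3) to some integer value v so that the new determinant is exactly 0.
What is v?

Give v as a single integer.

det is linear in entry M[2][2]: det = old_det + (v - 3) * C_22
Cofactor C_22 = -20
Want det = 0: -180 + (v - 3) * -20 = 0
  (v - 3) = 180 / -20 = -9
  v = 3 + (-9) = -6

Answer: -6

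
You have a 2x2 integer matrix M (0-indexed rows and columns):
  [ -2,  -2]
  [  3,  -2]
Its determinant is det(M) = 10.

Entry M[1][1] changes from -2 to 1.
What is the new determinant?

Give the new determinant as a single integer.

det is linear in row 1: changing M[1][1] by delta changes det by delta * cofactor(1,1).
Cofactor C_11 = (-1)^(1+1) * minor(1,1) = -2
Entry delta = 1 - -2 = 3
Det delta = 3 * -2 = -6
New det = 10 + -6 = 4

Answer: 4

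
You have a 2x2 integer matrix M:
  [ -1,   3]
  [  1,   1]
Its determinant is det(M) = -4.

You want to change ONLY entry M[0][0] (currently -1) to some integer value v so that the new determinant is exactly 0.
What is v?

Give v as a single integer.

det is linear in entry M[0][0]: det = old_det + (v - -1) * C_00
Cofactor C_00 = 1
Want det = 0: -4 + (v - -1) * 1 = 0
  (v - -1) = 4 / 1 = 4
  v = -1 + (4) = 3

Answer: 3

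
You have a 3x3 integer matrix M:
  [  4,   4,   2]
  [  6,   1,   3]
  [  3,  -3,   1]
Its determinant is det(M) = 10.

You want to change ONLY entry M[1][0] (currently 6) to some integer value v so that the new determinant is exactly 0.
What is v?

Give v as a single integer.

det is linear in entry M[1][0]: det = old_det + (v - 6) * C_10
Cofactor C_10 = -10
Want det = 0: 10 + (v - 6) * -10 = 0
  (v - 6) = -10 / -10 = 1
  v = 6 + (1) = 7

Answer: 7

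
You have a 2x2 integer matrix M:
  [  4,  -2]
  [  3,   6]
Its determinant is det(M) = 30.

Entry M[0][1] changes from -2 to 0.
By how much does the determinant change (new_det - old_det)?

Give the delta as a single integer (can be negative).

Answer: -6

Derivation:
Cofactor C_01 = -3
Entry delta = 0 - -2 = 2
Det delta = entry_delta * cofactor = 2 * -3 = -6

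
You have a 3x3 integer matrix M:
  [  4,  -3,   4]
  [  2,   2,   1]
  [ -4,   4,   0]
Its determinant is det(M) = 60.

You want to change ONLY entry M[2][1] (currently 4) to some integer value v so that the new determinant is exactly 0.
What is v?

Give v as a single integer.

det is linear in entry M[2][1]: det = old_det + (v - 4) * C_21
Cofactor C_21 = 4
Want det = 0: 60 + (v - 4) * 4 = 0
  (v - 4) = -60 / 4 = -15
  v = 4 + (-15) = -11

Answer: -11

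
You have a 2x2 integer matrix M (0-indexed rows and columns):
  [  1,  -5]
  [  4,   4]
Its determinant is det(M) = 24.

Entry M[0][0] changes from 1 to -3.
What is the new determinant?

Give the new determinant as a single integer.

det is linear in row 0: changing M[0][0] by delta changes det by delta * cofactor(0,0).
Cofactor C_00 = (-1)^(0+0) * minor(0,0) = 4
Entry delta = -3 - 1 = -4
Det delta = -4 * 4 = -16
New det = 24 + -16 = 8

Answer: 8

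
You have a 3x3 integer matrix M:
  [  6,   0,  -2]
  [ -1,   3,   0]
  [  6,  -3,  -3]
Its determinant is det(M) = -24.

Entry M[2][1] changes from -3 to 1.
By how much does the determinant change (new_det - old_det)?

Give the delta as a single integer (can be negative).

Cofactor C_21 = 2
Entry delta = 1 - -3 = 4
Det delta = entry_delta * cofactor = 4 * 2 = 8

Answer: 8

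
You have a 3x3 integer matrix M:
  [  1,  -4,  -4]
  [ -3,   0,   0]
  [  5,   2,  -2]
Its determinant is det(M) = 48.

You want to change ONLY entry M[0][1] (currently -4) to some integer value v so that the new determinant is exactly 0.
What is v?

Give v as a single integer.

det is linear in entry M[0][1]: det = old_det + (v - -4) * C_01
Cofactor C_01 = -6
Want det = 0: 48 + (v - -4) * -6 = 0
  (v - -4) = -48 / -6 = 8
  v = -4 + (8) = 4

Answer: 4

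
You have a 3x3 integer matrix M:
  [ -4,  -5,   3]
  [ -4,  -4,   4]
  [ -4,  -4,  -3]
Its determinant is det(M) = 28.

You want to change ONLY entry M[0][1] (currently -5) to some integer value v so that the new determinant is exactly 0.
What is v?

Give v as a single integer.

Answer: -4

Derivation:
det is linear in entry M[0][1]: det = old_det + (v - -5) * C_01
Cofactor C_01 = -28
Want det = 0: 28 + (v - -5) * -28 = 0
  (v - -5) = -28 / -28 = 1
  v = -5 + (1) = -4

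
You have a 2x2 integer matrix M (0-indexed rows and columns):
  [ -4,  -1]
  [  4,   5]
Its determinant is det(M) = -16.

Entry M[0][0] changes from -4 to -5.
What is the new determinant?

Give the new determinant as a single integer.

det is linear in row 0: changing M[0][0] by delta changes det by delta * cofactor(0,0).
Cofactor C_00 = (-1)^(0+0) * minor(0,0) = 5
Entry delta = -5 - -4 = -1
Det delta = -1 * 5 = -5
New det = -16 + -5 = -21

Answer: -21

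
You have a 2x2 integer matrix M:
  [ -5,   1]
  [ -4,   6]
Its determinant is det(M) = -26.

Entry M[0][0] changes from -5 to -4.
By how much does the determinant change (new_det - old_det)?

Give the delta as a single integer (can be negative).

Answer: 6

Derivation:
Cofactor C_00 = 6
Entry delta = -4 - -5 = 1
Det delta = entry_delta * cofactor = 1 * 6 = 6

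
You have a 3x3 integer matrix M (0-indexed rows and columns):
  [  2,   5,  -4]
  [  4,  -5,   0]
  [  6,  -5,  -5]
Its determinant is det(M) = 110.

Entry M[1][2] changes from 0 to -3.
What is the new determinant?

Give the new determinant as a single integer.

Answer: -10

Derivation:
det is linear in row 1: changing M[1][2] by delta changes det by delta * cofactor(1,2).
Cofactor C_12 = (-1)^(1+2) * minor(1,2) = 40
Entry delta = -3 - 0 = -3
Det delta = -3 * 40 = -120
New det = 110 + -120 = -10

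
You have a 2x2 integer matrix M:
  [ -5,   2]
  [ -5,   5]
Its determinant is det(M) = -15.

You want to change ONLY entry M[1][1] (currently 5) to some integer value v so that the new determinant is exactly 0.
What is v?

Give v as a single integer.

det is linear in entry M[1][1]: det = old_det + (v - 5) * C_11
Cofactor C_11 = -5
Want det = 0: -15 + (v - 5) * -5 = 0
  (v - 5) = 15 / -5 = -3
  v = 5 + (-3) = 2

Answer: 2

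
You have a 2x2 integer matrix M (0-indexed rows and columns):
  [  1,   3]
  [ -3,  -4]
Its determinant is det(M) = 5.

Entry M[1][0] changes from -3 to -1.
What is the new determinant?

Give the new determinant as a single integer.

det is linear in row 1: changing M[1][0] by delta changes det by delta * cofactor(1,0).
Cofactor C_10 = (-1)^(1+0) * minor(1,0) = -3
Entry delta = -1 - -3 = 2
Det delta = 2 * -3 = -6
New det = 5 + -6 = -1

Answer: -1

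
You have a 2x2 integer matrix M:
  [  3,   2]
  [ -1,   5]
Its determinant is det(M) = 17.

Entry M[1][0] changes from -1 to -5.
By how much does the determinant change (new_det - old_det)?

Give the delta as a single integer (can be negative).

Answer: 8

Derivation:
Cofactor C_10 = -2
Entry delta = -5 - -1 = -4
Det delta = entry_delta * cofactor = -4 * -2 = 8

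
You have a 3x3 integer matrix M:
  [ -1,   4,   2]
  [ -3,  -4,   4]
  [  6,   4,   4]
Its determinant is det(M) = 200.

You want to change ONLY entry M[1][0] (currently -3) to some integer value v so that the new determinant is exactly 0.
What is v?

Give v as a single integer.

Answer: 22

Derivation:
det is linear in entry M[1][0]: det = old_det + (v - -3) * C_10
Cofactor C_10 = -8
Want det = 0: 200 + (v - -3) * -8 = 0
  (v - -3) = -200 / -8 = 25
  v = -3 + (25) = 22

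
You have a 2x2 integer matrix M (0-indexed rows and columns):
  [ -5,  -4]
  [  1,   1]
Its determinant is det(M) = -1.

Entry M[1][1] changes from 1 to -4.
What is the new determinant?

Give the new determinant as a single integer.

Answer: 24

Derivation:
det is linear in row 1: changing M[1][1] by delta changes det by delta * cofactor(1,1).
Cofactor C_11 = (-1)^(1+1) * minor(1,1) = -5
Entry delta = -4 - 1 = -5
Det delta = -5 * -5 = 25
New det = -1 + 25 = 24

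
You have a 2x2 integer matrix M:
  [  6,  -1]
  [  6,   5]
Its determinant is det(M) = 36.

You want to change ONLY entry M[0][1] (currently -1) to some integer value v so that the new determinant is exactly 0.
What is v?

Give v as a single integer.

Answer: 5

Derivation:
det is linear in entry M[0][1]: det = old_det + (v - -1) * C_01
Cofactor C_01 = -6
Want det = 0: 36 + (v - -1) * -6 = 0
  (v - -1) = -36 / -6 = 6
  v = -1 + (6) = 5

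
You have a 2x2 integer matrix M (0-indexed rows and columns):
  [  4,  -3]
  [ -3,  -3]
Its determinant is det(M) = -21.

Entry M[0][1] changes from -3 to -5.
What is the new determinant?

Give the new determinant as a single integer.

Answer: -27

Derivation:
det is linear in row 0: changing M[0][1] by delta changes det by delta * cofactor(0,1).
Cofactor C_01 = (-1)^(0+1) * minor(0,1) = 3
Entry delta = -5 - -3 = -2
Det delta = -2 * 3 = -6
New det = -21 + -6 = -27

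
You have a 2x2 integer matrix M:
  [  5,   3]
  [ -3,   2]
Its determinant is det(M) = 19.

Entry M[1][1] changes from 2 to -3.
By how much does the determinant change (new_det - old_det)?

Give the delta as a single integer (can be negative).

Cofactor C_11 = 5
Entry delta = -3 - 2 = -5
Det delta = entry_delta * cofactor = -5 * 5 = -25

Answer: -25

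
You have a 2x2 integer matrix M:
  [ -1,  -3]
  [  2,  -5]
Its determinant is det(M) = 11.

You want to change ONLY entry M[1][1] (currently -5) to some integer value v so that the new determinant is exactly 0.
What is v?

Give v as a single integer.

Answer: 6

Derivation:
det is linear in entry M[1][1]: det = old_det + (v - -5) * C_11
Cofactor C_11 = -1
Want det = 0: 11 + (v - -5) * -1 = 0
  (v - -5) = -11 / -1 = 11
  v = -5 + (11) = 6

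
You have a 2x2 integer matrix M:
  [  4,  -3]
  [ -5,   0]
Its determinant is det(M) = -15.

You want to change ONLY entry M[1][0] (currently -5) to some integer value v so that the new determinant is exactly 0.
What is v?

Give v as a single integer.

det is linear in entry M[1][0]: det = old_det + (v - -5) * C_10
Cofactor C_10 = 3
Want det = 0: -15 + (v - -5) * 3 = 0
  (v - -5) = 15 / 3 = 5
  v = -5 + (5) = 0

Answer: 0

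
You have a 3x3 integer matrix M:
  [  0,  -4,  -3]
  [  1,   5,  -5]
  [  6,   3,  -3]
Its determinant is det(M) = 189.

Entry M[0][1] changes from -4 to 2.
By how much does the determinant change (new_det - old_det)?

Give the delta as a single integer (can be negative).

Cofactor C_01 = -27
Entry delta = 2 - -4 = 6
Det delta = entry_delta * cofactor = 6 * -27 = -162

Answer: -162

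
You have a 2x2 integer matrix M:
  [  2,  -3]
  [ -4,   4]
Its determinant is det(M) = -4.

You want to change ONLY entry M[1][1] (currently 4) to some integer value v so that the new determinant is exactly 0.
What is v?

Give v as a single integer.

Answer: 6

Derivation:
det is linear in entry M[1][1]: det = old_det + (v - 4) * C_11
Cofactor C_11 = 2
Want det = 0: -4 + (v - 4) * 2 = 0
  (v - 4) = 4 / 2 = 2
  v = 4 + (2) = 6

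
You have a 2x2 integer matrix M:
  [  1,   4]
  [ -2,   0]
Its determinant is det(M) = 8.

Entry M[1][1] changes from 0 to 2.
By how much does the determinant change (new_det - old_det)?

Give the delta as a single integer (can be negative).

Cofactor C_11 = 1
Entry delta = 2 - 0 = 2
Det delta = entry_delta * cofactor = 2 * 1 = 2

Answer: 2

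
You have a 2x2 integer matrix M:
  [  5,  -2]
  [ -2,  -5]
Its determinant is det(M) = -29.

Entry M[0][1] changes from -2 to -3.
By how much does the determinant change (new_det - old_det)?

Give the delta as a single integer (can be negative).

Cofactor C_01 = 2
Entry delta = -3 - -2 = -1
Det delta = entry_delta * cofactor = -1 * 2 = -2

Answer: -2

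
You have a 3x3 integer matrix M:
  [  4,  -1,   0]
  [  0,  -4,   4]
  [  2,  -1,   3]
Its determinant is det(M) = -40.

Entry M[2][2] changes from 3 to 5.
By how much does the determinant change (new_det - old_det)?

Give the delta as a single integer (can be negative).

Cofactor C_22 = -16
Entry delta = 5 - 3 = 2
Det delta = entry_delta * cofactor = 2 * -16 = -32

Answer: -32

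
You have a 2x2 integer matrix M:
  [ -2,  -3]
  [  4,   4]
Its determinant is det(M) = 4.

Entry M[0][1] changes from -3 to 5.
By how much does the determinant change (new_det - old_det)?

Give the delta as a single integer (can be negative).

Cofactor C_01 = -4
Entry delta = 5 - -3 = 8
Det delta = entry_delta * cofactor = 8 * -4 = -32

Answer: -32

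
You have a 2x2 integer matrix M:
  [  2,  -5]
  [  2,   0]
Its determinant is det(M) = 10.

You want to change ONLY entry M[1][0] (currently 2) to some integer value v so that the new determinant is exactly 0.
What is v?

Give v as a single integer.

Answer: 0

Derivation:
det is linear in entry M[1][0]: det = old_det + (v - 2) * C_10
Cofactor C_10 = 5
Want det = 0: 10 + (v - 2) * 5 = 0
  (v - 2) = -10 / 5 = -2
  v = 2 + (-2) = 0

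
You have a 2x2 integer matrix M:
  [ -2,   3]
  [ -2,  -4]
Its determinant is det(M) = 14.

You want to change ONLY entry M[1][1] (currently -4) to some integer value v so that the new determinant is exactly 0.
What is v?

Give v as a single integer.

det is linear in entry M[1][1]: det = old_det + (v - -4) * C_11
Cofactor C_11 = -2
Want det = 0: 14 + (v - -4) * -2 = 0
  (v - -4) = -14 / -2 = 7
  v = -4 + (7) = 3

Answer: 3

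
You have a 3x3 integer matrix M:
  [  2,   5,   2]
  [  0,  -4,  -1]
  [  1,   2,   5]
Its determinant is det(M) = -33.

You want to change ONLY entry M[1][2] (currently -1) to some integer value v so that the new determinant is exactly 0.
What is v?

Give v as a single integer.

det is linear in entry M[1][2]: det = old_det + (v - -1) * C_12
Cofactor C_12 = 1
Want det = 0: -33 + (v - -1) * 1 = 0
  (v - -1) = 33 / 1 = 33
  v = -1 + (33) = 32

Answer: 32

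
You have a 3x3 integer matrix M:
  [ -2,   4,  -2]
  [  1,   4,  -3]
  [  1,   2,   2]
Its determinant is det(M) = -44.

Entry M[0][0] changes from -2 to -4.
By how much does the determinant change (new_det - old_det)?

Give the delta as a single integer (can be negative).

Answer: -28

Derivation:
Cofactor C_00 = 14
Entry delta = -4 - -2 = -2
Det delta = entry_delta * cofactor = -2 * 14 = -28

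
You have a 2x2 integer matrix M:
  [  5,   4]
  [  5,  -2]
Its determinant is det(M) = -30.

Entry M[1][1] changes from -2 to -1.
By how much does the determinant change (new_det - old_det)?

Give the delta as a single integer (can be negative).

Cofactor C_11 = 5
Entry delta = -1 - -2 = 1
Det delta = entry_delta * cofactor = 1 * 5 = 5

Answer: 5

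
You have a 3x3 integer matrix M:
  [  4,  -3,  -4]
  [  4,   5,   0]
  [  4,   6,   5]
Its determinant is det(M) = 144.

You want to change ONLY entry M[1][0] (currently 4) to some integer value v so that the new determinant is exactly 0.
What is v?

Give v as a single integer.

det is linear in entry M[1][0]: det = old_det + (v - 4) * C_10
Cofactor C_10 = -9
Want det = 0: 144 + (v - 4) * -9 = 0
  (v - 4) = -144 / -9 = 16
  v = 4 + (16) = 20

Answer: 20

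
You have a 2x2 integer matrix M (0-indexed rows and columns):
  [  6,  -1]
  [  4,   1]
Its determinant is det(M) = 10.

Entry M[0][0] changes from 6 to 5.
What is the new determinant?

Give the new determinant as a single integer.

Answer: 9

Derivation:
det is linear in row 0: changing M[0][0] by delta changes det by delta * cofactor(0,0).
Cofactor C_00 = (-1)^(0+0) * minor(0,0) = 1
Entry delta = 5 - 6 = -1
Det delta = -1 * 1 = -1
New det = 10 + -1 = 9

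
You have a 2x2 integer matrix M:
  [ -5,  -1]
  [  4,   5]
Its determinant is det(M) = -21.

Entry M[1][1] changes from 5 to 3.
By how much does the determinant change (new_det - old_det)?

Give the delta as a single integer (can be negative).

Answer: 10

Derivation:
Cofactor C_11 = -5
Entry delta = 3 - 5 = -2
Det delta = entry_delta * cofactor = -2 * -5 = 10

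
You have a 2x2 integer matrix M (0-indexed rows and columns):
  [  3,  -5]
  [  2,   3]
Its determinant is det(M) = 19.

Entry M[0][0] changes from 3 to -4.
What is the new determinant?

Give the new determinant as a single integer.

det is linear in row 0: changing M[0][0] by delta changes det by delta * cofactor(0,0).
Cofactor C_00 = (-1)^(0+0) * minor(0,0) = 3
Entry delta = -4 - 3 = -7
Det delta = -7 * 3 = -21
New det = 19 + -21 = -2

Answer: -2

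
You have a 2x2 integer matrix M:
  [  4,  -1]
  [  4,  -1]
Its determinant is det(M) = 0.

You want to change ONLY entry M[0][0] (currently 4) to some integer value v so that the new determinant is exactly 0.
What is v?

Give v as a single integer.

Answer: 4

Derivation:
det is linear in entry M[0][0]: det = old_det + (v - 4) * C_00
Cofactor C_00 = -1
Want det = 0: 0 + (v - 4) * -1 = 0
  (v - 4) = 0 / -1 = 0
  v = 4 + (0) = 4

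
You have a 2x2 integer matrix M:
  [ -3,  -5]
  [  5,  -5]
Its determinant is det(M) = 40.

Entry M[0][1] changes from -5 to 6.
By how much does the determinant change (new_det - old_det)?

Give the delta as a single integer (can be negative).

Cofactor C_01 = -5
Entry delta = 6 - -5 = 11
Det delta = entry_delta * cofactor = 11 * -5 = -55

Answer: -55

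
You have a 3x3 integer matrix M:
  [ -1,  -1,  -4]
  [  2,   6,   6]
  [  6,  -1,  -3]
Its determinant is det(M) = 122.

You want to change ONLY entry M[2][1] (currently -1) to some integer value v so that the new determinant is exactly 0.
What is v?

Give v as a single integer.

Answer: 60

Derivation:
det is linear in entry M[2][1]: det = old_det + (v - -1) * C_21
Cofactor C_21 = -2
Want det = 0: 122 + (v - -1) * -2 = 0
  (v - -1) = -122 / -2 = 61
  v = -1 + (61) = 60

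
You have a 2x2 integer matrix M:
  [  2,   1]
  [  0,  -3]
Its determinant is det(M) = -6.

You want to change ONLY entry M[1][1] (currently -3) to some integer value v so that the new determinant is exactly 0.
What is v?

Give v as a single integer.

Answer: 0

Derivation:
det is linear in entry M[1][1]: det = old_det + (v - -3) * C_11
Cofactor C_11 = 2
Want det = 0: -6 + (v - -3) * 2 = 0
  (v - -3) = 6 / 2 = 3
  v = -3 + (3) = 0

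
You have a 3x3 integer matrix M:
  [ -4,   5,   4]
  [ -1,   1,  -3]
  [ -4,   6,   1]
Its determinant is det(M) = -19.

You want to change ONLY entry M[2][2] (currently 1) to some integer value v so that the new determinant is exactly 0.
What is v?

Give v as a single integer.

Answer: 20

Derivation:
det is linear in entry M[2][2]: det = old_det + (v - 1) * C_22
Cofactor C_22 = 1
Want det = 0: -19 + (v - 1) * 1 = 0
  (v - 1) = 19 / 1 = 19
  v = 1 + (19) = 20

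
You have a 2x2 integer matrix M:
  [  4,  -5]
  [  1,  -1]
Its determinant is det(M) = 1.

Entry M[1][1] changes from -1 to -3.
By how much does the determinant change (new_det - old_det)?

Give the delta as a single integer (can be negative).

Answer: -8

Derivation:
Cofactor C_11 = 4
Entry delta = -3 - -1 = -2
Det delta = entry_delta * cofactor = -2 * 4 = -8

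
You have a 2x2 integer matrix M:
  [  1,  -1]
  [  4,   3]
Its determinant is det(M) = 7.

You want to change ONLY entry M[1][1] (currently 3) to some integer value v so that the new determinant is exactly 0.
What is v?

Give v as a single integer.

Answer: -4

Derivation:
det is linear in entry M[1][1]: det = old_det + (v - 3) * C_11
Cofactor C_11 = 1
Want det = 0: 7 + (v - 3) * 1 = 0
  (v - 3) = -7 / 1 = -7
  v = 3 + (-7) = -4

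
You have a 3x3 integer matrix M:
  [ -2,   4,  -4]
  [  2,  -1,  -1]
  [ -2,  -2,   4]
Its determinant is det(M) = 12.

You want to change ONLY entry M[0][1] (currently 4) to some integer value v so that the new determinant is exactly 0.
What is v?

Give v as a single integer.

det is linear in entry M[0][1]: det = old_det + (v - 4) * C_01
Cofactor C_01 = -6
Want det = 0: 12 + (v - 4) * -6 = 0
  (v - 4) = -12 / -6 = 2
  v = 4 + (2) = 6

Answer: 6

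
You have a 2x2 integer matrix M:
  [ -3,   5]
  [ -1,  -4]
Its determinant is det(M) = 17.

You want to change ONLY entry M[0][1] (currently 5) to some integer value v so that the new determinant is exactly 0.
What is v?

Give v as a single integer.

det is linear in entry M[0][1]: det = old_det + (v - 5) * C_01
Cofactor C_01 = 1
Want det = 0: 17 + (v - 5) * 1 = 0
  (v - 5) = -17 / 1 = -17
  v = 5 + (-17) = -12

Answer: -12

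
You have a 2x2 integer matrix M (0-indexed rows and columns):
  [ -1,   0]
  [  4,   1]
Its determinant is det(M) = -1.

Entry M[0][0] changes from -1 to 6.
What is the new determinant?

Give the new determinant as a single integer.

Answer: 6

Derivation:
det is linear in row 0: changing M[0][0] by delta changes det by delta * cofactor(0,0).
Cofactor C_00 = (-1)^(0+0) * minor(0,0) = 1
Entry delta = 6 - -1 = 7
Det delta = 7 * 1 = 7
New det = -1 + 7 = 6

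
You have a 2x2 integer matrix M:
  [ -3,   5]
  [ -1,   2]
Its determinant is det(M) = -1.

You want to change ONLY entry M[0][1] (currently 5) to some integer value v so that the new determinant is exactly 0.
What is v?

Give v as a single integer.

Answer: 6

Derivation:
det is linear in entry M[0][1]: det = old_det + (v - 5) * C_01
Cofactor C_01 = 1
Want det = 0: -1 + (v - 5) * 1 = 0
  (v - 5) = 1 / 1 = 1
  v = 5 + (1) = 6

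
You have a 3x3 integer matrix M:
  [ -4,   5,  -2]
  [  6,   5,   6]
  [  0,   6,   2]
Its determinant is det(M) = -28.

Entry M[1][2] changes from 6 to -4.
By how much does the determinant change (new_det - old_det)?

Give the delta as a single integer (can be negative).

Answer: -240

Derivation:
Cofactor C_12 = 24
Entry delta = -4 - 6 = -10
Det delta = entry_delta * cofactor = -10 * 24 = -240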